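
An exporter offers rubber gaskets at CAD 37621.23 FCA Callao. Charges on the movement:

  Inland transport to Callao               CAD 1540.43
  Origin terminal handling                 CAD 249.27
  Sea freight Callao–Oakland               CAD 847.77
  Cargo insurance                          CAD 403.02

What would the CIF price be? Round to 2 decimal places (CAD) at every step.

Not relevant to the conversion: inland to port — on the seller under both FCA and CIF; already in the FCA price and stays in the CIF price.
From FCA to CIF, the seller additionally bears: origin terminal, freight, insurance.
CIF price = 37621.23 + 249.27 + 847.77 + 403.02 = 39121.29

CIF price: CAD 39121.29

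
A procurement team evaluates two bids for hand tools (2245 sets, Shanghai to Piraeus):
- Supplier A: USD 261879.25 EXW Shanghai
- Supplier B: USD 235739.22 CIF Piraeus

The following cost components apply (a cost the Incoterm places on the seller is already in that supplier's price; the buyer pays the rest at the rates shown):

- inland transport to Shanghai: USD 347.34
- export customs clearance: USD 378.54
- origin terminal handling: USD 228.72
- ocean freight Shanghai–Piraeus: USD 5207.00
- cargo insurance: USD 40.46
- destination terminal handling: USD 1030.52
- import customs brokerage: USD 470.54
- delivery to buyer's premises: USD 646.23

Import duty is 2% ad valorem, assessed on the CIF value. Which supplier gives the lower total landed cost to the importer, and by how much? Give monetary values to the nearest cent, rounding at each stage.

Supplier A (EXW):
CIF value = EXW price + inland to port + export clearance + origin terminal + freight + insurance = 261879.25 + 347.34 + 378.54 + 228.72 + 5207.00 + 40.46 = 268081.31
Import duty = 268081.31 × 2% = 5361.63
Buyer bears (A): 347.34 + 378.54 + 228.72 + 5207.00 + 40.46 + 1030.52 + 470.54 + 646.23 = 8349.35
Landed cost (A) = invoice 261879.25 + 8349.35 + duty 5361.63 = 275590.23
Supplier B (CIF):
The CIF price already equals the CIF value: 235739.22
Import duty = 235739.22 × 2% = 4714.78
Buyer bears (B): 1030.52 + 470.54 + 646.23 = 2147.29
Landed cost (B) = invoice 235739.22 + 2147.29 + duty 4714.78 = 242601.29
Difference = |275590.23 − 242601.29| = 32988.94

Supplier B is cheaper by USD 32988.94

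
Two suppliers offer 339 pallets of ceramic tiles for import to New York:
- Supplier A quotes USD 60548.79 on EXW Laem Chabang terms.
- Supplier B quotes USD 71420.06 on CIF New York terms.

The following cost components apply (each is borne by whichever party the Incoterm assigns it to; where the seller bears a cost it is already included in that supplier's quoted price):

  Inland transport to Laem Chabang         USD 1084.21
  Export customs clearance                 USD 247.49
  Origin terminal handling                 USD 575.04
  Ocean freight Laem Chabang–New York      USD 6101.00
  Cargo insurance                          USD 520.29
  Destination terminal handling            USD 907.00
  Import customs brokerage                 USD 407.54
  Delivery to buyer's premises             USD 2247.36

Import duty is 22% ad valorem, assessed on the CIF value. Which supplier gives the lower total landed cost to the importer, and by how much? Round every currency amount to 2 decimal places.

Supplier A is cheaper by USD 2858.75

Supplier A (EXW):
CIF value = EXW price + inland to port + export clearance + origin terminal + freight + insurance = 60548.79 + 1084.21 + 247.49 + 575.04 + 6101.00 + 520.29 = 69076.82
Import duty = 69076.82 × 22% = 15196.90
Buyer bears (A): 1084.21 + 247.49 + 575.04 + 6101.00 + 520.29 + 907.00 + 407.54 + 2247.36 = 12089.93
Landed cost (A) = invoice 60548.79 + 12089.93 + duty 15196.90 = 87835.62
Supplier B (CIF):
The CIF price already equals the CIF value: 71420.06
Import duty = 71420.06 × 22% = 15712.41
Buyer bears (B): 907.00 + 407.54 + 2247.36 = 3561.90
Landed cost (B) = invoice 71420.06 + 3561.90 + duty 15712.41 = 90694.37
Difference = |87835.62 − 90694.37| = 2858.75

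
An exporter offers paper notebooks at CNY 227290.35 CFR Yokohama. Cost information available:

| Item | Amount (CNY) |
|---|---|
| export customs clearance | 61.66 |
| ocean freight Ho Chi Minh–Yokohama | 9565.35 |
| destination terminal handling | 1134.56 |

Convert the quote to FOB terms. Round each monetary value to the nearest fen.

FOB price: CNY 217725.00

Not relevant to the conversion: export clearance — on the seller under both CFR and FOB; already in the CFR price and stays in the FOB price. destination terminal — on the buyer under both terms; not part of either seller's price.
From CFR to FOB, the seller no longer bears: freight.
FOB price = 227290.35 − 9565.35 = 217725.00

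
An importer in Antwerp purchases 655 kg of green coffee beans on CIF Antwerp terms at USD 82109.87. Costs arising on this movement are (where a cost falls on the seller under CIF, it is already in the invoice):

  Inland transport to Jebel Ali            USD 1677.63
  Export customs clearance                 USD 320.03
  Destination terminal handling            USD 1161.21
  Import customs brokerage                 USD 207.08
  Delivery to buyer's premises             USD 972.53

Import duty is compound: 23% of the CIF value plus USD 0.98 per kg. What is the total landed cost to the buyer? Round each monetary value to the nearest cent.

Total landed cost: USD 103977.86

CIF: the seller pays costs through ocean freight and marine insurance to the destination port.
Already in the invoice (seller's account under CIF): inland to port, export clearance — exclude.
The CIF price already equals the CIF value: 82109.87
Ad valorem component: 82109.87 × 23% = 18885.27
Specific component: 655 × 0.98 = 641.90
Import duty = 18885.27 + 641.90 = 19527.17
Buyer bears: destination terminal 1161.21 + brokerage 207.08 + delivery 972.53 + duty 19527.17 = 21867.99
Landed cost = invoice 82109.87 + 21867.99 = 103977.86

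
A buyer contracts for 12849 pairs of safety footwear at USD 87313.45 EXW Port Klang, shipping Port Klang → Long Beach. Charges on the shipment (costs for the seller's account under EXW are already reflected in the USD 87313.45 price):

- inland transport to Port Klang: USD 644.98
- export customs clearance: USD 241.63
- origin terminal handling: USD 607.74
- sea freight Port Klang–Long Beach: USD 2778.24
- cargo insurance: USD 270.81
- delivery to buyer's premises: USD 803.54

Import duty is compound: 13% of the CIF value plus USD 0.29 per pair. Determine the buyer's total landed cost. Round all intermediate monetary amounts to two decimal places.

EXW: the seller makes goods available at their premises; the buyer bears all onward costs.
CIF value = EXW price + inland to port + export clearance + origin terminal + freight + insurance = 87313.45 + 644.98 + 241.63 + 607.74 + 2778.24 + 270.81 = 91856.85
Ad valorem component: 91856.85 × 13% = 11941.39
Specific component: 12849 × 0.29 = 3726.21
Import duty = 11941.39 + 3726.21 = 15667.60
Buyer bears: inland to port 644.98 + export clearance 241.63 + origin terminal 607.74 + freight 2778.24 + insurance 270.81 + delivery 803.54 + duty 15667.60 = 21014.54
Landed cost = invoice 87313.45 + 21014.54 = 108327.99

Total landed cost: USD 108327.99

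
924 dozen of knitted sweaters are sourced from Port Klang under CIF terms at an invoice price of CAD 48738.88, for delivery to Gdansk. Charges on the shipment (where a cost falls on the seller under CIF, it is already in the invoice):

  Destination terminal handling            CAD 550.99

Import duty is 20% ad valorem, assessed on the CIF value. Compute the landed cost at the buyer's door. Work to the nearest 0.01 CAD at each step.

CIF: the seller pays costs through ocean freight and marine insurance to the destination port.
The CIF price already equals the CIF value: 48738.88
Import duty = 48738.88 × 20% = 9747.78
Buyer bears: destination terminal 550.99 + duty 9747.78 = 10298.77
Landed cost = invoice 48738.88 + 10298.77 = 59037.65

Total landed cost: CAD 59037.65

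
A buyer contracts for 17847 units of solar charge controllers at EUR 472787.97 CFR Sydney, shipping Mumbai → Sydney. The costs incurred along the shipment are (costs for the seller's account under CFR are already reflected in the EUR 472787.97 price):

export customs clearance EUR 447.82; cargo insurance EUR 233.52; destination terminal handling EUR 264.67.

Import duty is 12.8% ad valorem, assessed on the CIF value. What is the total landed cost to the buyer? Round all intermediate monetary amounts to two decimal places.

Total landed cost: EUR 533832.91

CFR: the seller pays costs through ocean freight to the destination port, but not insurance.
Already in the invoice (seller's account under CFR): export clearance — exclude.
CIF value = CFR price + insurance = 472787.97 + 233.52 = 473021.49
Import duty = 473021.49 × 12.8% = 60546.75
Buyer bears: insurance 233.52 + destination terminal 264.67 + duty 60546.75 = 61044.94
Landed cost = invoice 472787.97 + 61044.94 = 533832.91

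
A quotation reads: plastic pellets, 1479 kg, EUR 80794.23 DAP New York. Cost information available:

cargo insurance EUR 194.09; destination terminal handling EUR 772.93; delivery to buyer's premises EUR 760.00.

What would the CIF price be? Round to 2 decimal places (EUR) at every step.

Not relevant to the conversion: insurance — on the seller under both DAP and CIF; already in the DAP price and stays in the CIF price.
From DAP to CIF, the seller no longer bears: destination terminal, delivery.
CIF price = 80794.23 − 772.93 − 760.00 = 79261.30

CIF price: EUR 79261.30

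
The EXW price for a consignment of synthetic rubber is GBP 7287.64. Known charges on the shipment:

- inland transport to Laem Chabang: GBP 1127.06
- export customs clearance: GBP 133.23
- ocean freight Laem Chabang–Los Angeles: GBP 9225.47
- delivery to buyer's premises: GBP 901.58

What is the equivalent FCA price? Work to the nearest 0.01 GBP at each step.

Not relevant to the conversion: freight, delivery — on the buyer under both terms; not part of either seller's price.
From EXW to FCA, the seller additionally bears: inland to port, export clearance.
FCA price = 7287.64 + 1127.06 + 133.23 = 8547.93

FCA price: GBP 8547.93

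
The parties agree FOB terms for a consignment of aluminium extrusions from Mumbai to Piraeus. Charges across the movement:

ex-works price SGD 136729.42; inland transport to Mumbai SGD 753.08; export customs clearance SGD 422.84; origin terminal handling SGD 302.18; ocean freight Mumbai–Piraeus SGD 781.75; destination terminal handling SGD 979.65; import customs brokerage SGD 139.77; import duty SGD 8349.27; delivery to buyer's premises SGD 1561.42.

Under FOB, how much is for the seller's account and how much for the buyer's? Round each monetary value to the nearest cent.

Seller: SGD 138207.52; buyer: SGD 11811.86

FOB: the seller bears costs until goods are on board at the origin port; the buyer bears freight, insurance and all costs thereafter.
Seller's account: goods 136729.42 + inland to port 753.08 + export clearance 422.84 + origin terminal 302.18 = 138207.52
Buyer's account: freight 781.75 + destination terminal 979.65 + brokerage 139.77 + duty 8349.27 + delivery 1561.42 = 11811.86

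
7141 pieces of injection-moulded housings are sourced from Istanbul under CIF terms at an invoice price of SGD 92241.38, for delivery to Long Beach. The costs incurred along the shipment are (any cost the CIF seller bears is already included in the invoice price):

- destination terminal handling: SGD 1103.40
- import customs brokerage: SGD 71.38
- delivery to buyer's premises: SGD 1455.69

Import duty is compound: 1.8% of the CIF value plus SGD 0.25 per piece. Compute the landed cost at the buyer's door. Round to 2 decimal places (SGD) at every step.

CIF: the seller pays costs through ocean freight and marine insurance to the destination port.
The CIF price already equals the CIF value: 92241.38
Ad valorem component: 92241.38 × 1.8% = 1660.34
Specific component: 7141 × 0.25 = 1785.25
Import duty = 1660.34 + 1785.25 = 3445.59
Buyer bears: destination terminal 1103.40 + brokerage 71.38 + delivery 1455.69 + duty 3445.59 = 6076.06
Landed cost = invoice 92241.38 + 6076.06 = 98317.44

Total landed cost: SGD 98317.44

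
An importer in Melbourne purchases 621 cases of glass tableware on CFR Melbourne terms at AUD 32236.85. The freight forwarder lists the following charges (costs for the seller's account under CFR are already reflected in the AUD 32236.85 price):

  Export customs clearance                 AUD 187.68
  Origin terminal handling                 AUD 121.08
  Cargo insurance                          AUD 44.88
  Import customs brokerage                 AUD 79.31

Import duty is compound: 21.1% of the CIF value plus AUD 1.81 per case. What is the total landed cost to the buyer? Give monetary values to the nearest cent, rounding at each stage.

Total landed cost: AUD 40296.50

CFR: the seller pays costs through ocean freight to the destination port, but not insurance.
Already in the invoice (seller's account under CFR): export clearance, origin terminal — exclude.
CIF value = CFR price + insurance = 32236.85 + 44.88 = 32281.73
Ad valorem component: 32281.73 × 21.1% = 6811.45
Specific component: 621 × 1.81 = 1124.01
Import duty = 6811.45 + 1124.01 = 7935.46
Buyer bears: insurance 44.88 + brokerage 79.31 + duty 7935.46 = 8059.65
Landed cost = invoice 32236.85 + 8059.65 = 40296.50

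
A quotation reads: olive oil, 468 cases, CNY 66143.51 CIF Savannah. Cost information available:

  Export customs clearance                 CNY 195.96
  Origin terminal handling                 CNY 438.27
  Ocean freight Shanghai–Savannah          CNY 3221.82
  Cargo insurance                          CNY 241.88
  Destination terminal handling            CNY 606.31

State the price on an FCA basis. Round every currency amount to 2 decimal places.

Not relevant to the conversion: export clearance — on the seller under both CIF and FCA; already in the CIF price and stays in the FCA price. destination terminal — on the buyer under both terms; not part of either seller's price.
From CIF to FCA, the seller no longer bears: origin terminal, freight, insurance.
FCA price = 66143.51 − 438.27 − 3221.82 − 241.88 = 62241.54

FCA price: CNY 62241.54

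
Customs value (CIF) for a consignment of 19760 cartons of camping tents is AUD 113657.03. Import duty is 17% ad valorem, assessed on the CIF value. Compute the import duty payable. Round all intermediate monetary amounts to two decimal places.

Import duty = 113657.03 × 17% = 19321.70

Import duty: AUD 19321.70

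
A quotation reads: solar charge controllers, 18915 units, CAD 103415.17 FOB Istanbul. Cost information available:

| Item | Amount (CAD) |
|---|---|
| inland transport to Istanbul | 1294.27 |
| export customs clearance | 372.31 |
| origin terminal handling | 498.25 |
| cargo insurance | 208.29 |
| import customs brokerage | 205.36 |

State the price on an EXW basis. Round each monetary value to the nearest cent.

EXW price: CAD 101250.34

Not relevant to the conversion: brokerage, insurance — on the buyer under both terms; not part of either seller's price.
From FOB to EXW, the seller no longer bears: inland to port, export clearance, origin terminal.
EXW price = 103415.17 − 1294.27 − 372.31 − 498.25 = 101250.34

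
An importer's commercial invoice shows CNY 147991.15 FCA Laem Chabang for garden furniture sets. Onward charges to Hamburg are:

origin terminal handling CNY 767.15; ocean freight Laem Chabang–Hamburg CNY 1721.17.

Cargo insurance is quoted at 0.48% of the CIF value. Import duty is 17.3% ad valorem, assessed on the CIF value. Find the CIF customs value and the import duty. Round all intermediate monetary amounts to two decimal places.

CIF value: CNY 151205.26; import duty: CNY 26158.51

Let C be the CIF value. C = FCA price + pre-shipment costs + freight + 0.48% × C
C − 0.48% × C = 147991.15 + 767.15 + 1721.17
0.9952 × C = 150479.47
C = 150479.47 / 0.9952 = 151205.26
Insurance premium = 0.48% × 151205.26 = 725.79
Import duty = 151205.26 × 17.3% = 26158.51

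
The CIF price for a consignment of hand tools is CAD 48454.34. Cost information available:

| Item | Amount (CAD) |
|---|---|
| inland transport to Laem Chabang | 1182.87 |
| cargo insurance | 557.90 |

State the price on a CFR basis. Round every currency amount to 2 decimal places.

Not relevant to the conversion: inland to port — on the seller under both CIF and CFR; already in the CIF price and stays in the CFR price.
From CIF to CFR, the seller no longer bears: insurance.
CFR price = 48454.34 − 557.90 = 47896.44

CFR price: CAD 47896.44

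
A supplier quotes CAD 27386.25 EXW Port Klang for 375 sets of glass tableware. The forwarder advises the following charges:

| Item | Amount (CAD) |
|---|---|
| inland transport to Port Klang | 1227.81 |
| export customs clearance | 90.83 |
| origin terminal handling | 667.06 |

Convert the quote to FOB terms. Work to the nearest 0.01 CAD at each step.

From EXW to FOB, the seller additionally bears: inland to port, export clearance, origin terminal.
FOB price = 27386.25 + 1227.81 + 90.83 + 667.06 = 29371.95

FOB price: CAD 29371.95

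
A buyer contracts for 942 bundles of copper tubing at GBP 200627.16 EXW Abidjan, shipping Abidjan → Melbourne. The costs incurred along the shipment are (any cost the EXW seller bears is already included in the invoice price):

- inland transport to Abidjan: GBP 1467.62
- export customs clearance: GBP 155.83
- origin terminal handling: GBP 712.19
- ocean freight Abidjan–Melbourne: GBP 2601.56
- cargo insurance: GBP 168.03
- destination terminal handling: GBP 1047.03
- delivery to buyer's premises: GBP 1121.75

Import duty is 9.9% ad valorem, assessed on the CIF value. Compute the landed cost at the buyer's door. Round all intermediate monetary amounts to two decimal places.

EXW: the seller makes goods available at their premises; the buyer bears all onward costs.
CIF value = EXW price + inland to port + export clearance + origin terminal + freight + insurance = 200627.16 + 1467.62 + 155.83 + 712.19 + 2601.56 + 168.03 = 205732.39
Import duty = 205732.39 × 9.9% = 20367.51
Buyer bears: inland to port 1467.62 + export clearance 155.83 + origin terminal 712.19 + freight 2601.56 + insurance 168.03 + destination terminal 1047.03 + delivery 1121.75 + duty 20367.51 = 27641.52
Landed cost = invoice 200627.16 + 27641.52 = 228268.68

Total landed cost: GBP 228268.68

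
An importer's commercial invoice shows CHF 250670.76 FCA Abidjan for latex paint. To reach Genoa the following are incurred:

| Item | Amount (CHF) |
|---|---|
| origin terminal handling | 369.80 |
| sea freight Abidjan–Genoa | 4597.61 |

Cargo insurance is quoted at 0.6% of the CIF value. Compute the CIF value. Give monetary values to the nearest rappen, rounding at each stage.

CIF value: CHF 257181.26

Let C be the CIF value. C = FCA price + pre-shipment costs + freight + 0.6% × C
C − 0.6% × C = 250670.76 + 369.80 + 4597.61
0.994 × C = 255638.17
C = 255638.17 / 0.994 = 257181.26
Insurance premium = 0.6% × 257181.26 = 1543.09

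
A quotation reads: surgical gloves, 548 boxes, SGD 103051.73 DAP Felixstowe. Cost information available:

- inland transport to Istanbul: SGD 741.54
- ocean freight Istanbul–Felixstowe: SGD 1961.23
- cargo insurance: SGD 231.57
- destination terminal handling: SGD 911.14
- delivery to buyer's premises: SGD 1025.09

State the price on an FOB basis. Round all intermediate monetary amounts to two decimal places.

Not relevant to the conversion: inland to port — on the seller under both DAP and FOB; already in the DAP price and stays in the FOB price.
From DAP to FOB, the seller no longer bears: freight, insurance, destination terminal, delivery.
FOB price = 103051.73 − 1961.23 − 231.57 − 911.14 − 1025.09 = 98922.70

FOB price: SGD 98922.70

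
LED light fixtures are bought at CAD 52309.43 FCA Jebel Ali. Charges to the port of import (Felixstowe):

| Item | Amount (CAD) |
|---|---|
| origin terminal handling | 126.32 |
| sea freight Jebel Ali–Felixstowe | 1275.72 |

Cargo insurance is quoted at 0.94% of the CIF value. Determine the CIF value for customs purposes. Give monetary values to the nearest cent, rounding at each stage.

CIF value: CAD 54221.15

Let C be the CIF value. C = FCA price + pre-shipment costs + freight + 0.94% × C
C − 0.94% × C = 52309.43 + 126.32 + 1275.72
0.9906 × C = 53711.47
C = 53711.47 / 0.9906 = 54221.15
Insurance premium = 0.94% × 54221.15 = 509.68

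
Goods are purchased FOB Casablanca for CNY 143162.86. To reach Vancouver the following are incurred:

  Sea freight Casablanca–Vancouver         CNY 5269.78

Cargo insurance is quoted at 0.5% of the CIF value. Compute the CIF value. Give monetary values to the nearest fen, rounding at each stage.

Let C be the CIF value. C = FOB price + freight + 0.5% × C
C − 0.5% × C = 143162.86 + 5269.78
0.995 × C = 148432.64
C = 148432.64 / 0.995 = 149178.53
Insurance premium = 0.5% × 149178.53 = 745.89

CIF value: CNY 149178.53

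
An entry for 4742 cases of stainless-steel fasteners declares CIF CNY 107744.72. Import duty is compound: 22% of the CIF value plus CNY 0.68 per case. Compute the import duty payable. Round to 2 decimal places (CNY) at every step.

Ad valorem component: 107744.72 × 22% = 23703.84
Specific component: 4742 × 0.68 = 3224.56
Import duty = 23703.84 + 3224.56 = 26928.40

Import duty: CNY 26928.40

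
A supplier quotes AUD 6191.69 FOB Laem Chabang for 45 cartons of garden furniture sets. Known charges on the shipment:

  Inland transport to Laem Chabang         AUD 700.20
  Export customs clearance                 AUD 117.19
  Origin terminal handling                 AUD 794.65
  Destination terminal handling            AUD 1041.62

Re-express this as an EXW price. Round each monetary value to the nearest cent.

Not relevant to the conversion: destination terminal — on the buyer under both terms; not part of either seller's price.
From FOB to EXW, the seller no longer bears: inland to port, export clearance, origin terminal.
EXW price = 6191.69 − 700.20 − 117.19 − 794.65 = 4579.65

EXW price: AUD 4579.65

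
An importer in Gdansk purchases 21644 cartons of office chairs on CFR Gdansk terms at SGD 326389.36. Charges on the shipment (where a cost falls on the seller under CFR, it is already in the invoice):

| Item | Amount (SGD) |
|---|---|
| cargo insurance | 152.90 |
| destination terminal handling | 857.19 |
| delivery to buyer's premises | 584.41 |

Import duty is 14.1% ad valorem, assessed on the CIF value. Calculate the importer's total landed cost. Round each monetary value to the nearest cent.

CFR: the seller pays costs through ocean freight to the destination port, but not insurance.
CIF value = CFR price + insurance = 326389.36 + 152.90 = 326542.26
Import duty = 326542.26 × 14.1% = 46042.46
Buyer bears: insurance 152.90 + destination terminal 857.19 + delivery 584.41 + duty 46042.46 = 47636.96
Landed cost = invoice 326389.36 + 47636.96 = 374026.32

Total landed cost: SGD 374026.32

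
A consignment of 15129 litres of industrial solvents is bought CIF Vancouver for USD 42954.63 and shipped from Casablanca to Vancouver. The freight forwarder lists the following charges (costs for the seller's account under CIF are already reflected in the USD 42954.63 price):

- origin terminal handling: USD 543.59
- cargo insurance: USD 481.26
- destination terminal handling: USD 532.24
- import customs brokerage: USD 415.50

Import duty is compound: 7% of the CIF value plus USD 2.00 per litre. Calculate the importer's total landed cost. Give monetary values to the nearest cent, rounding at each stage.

Total landed cost: USD 77167.19

CIF: the seller pays costs through ocean freight and marine insurance to the destination port.
Already in the invoice (seller's account under CIF): origin terminal, insurance — exclude.
The CIF price already equals the CIF value: 42954.63
Ad valorem component: 42954.63 × 7% = 3006.82
Specific component: 15129 × 2.00 = 30258.00
Import duty = 3006.82 + 30258.00 = 33264.82
Buyer bears: destination terminal 532.24 + brokerage 415.50 + duty 33264.82 = 34212.56
Landed cost = invoice 42954.63 + 34212.56 = 77167.19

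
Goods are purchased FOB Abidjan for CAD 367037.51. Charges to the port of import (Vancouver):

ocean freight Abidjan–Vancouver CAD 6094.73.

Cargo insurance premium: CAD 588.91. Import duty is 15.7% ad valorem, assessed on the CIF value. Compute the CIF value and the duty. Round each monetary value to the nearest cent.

CIF = FOB price + freight + insurance
CIF = 367037.51 + 6094.73 + 588.91 = 373721.15
Import duty = 373721.15 × 15.7% = 58674.22

CIF value: CAD 373721.15; import duty: CAD 58674.22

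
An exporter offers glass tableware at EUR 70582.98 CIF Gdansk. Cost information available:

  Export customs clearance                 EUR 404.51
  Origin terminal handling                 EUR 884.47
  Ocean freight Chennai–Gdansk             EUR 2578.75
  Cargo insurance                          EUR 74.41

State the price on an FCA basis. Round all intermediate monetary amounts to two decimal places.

FCA price: EUR 67045.35

Not relevant to the conversion: export clearance — on the seller under both CIF and FCA; already in the CIF price and stays in the FCA price.
From CIF to FCA, the seller no longer bears: origin terminal, freight, insurance.
FCA price = 70582.98 − 884.47 − 2578.75 − 74.41 = 67045.35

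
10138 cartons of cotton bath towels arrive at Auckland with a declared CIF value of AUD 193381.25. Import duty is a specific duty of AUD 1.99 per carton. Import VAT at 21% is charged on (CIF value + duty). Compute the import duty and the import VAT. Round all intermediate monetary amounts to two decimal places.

Import duty = 10138 × 1.99 = 20174.62
VAT base = CIF + duty = 193381.25 + 20174.62 = 213555.87
Import VAT = 213555.87 × 21% = 44846.73

Import duty: AUD 20174.62; import VAT: AUD 44846.73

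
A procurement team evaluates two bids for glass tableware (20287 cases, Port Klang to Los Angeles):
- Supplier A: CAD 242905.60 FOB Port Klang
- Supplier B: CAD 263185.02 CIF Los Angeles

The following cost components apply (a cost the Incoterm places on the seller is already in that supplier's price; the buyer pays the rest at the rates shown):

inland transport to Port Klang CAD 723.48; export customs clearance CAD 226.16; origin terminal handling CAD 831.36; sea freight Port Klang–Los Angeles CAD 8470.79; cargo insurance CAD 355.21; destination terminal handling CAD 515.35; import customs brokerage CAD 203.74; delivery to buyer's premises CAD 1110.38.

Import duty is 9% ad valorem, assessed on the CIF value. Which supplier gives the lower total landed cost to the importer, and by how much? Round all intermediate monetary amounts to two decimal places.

Supplier A is cheaper by CAD 12484.23

Supplier A (FOB):
CIF value = FOB price + freight + insurance = 242905.60 + 8470.79 + 355.21 = 251731.60
Import duty = 251731.60 × 9% = 22655.84
Buyer bears (A): 8470.79 + 355.21 + 515.35 + 203.74 + 1110.38 = 10655.47
Landed cost (A) = invoice 242905.60 + 10655.47 + duty 22655.84 = 276216.91
Supplier B (CIF):
The CIF price already equals the CIF value: 263185.02
Import duty = 263185.02 × 9% = 23686.65
Buyer bears (B): 515.35 + 203.74 + 1110.38 = 1829.47
Landed cost (B) = invoice 263185.02 + 1829.47 + duty 23686.65 = 288701.14
Difference = |276216.91 − 288701.14| = 12484.23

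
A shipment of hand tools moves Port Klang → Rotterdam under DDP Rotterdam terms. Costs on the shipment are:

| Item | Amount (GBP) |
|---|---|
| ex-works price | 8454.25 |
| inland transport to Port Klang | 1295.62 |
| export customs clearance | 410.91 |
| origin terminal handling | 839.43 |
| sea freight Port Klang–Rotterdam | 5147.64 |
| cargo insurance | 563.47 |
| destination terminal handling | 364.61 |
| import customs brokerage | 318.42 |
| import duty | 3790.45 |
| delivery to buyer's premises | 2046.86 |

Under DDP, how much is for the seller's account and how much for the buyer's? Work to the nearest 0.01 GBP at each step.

DDP: the seller bears all costs including import duty.
Seller's account: goods 8454.25 + inland to port 1295.62 + export clearance 410.91 + origin terminal 839.43 + freight 5147.64 + insurance 563.47 + destination terminal 364.61 + brokerage 318.42 + duty 3790.45 + delivery 2046.86 = 23231.66
Buyer's account: 0.00

Seller: GBP 23231.66; buyer: GBP 0.00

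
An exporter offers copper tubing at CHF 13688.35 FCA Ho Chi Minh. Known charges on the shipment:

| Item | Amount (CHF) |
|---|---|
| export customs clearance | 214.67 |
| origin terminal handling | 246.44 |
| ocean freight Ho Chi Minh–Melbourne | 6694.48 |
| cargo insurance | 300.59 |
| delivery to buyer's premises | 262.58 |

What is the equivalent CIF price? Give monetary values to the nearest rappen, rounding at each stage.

CIF price: CHF 20929.86

Not relevant to the conversion: export clearance — on the seller under both FCA and CIF; already in the FCA price and stays in the CIF price. delivery — on the buyer under both terms; not part of either seller's price.
From FCA to CIF, the seller additionally bears: origin terminal, freight, insurance.
CIF price = 13688.35 + 246.44 + 6694.48 + 300.59 = 20929.86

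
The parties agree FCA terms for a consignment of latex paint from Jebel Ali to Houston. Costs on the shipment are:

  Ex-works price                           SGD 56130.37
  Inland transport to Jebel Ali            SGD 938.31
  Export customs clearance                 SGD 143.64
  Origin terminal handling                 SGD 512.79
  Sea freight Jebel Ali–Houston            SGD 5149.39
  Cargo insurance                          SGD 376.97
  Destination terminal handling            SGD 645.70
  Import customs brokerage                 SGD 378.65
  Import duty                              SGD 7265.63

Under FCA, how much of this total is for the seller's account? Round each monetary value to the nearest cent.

Seller's account: SGD 57212.32

FCA: the seller delivers export-cleared goods to the carrier; the buyer bears costs from that point.
Seller's account: goods 56130.37 + inland to port 938.31 + export clearance 143.64 = 57212.32
Buyer's account: origin terminal 512.79 + freight 5149.39 + insurance 376.97 + destination terminal 645.70 + brokerage 378.65 + duty 7265.63 = 14329.13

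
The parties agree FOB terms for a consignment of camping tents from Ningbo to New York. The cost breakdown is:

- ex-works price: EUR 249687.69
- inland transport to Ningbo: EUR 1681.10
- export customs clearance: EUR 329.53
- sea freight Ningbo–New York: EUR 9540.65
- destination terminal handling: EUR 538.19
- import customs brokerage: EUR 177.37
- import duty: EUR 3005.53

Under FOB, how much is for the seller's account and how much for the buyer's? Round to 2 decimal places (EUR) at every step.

FOB: the seller bears costs until goods are on board at the origin port; the buyer bears freight, insurance and all costs thereafter.
Seller's account: goods 249687.69 + inland to port 1681.10 + export clearance 329.53 = 251698.32
Buyer's account: freight 9540.65 + destination terminal 538.19 + brokerage 177.37 + duty 3005.53 = 13261.74

Seller: EUR 251698.32; buyer: EUR 13261.74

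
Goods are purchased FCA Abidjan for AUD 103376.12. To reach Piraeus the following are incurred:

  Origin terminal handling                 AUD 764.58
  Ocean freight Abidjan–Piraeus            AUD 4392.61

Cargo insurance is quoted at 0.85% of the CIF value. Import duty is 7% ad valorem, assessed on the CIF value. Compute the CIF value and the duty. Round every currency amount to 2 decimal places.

Let C be the CIF value. C = FCA price + pre-shipment costs + freight + 0.85% × C
C − 0.85% × C = 103376.12 + 764.58 + 4392.61
0.9915 × C = 108533.31
C = 108533.31 / 0.9915 = 109463.75
Insurance premium = 0.85% × 109463.75 = 930.44
Import duty = 109463.75 × 7% = 7662.46

CIF value: AUD 109463.75; import duty: AUD 7662.46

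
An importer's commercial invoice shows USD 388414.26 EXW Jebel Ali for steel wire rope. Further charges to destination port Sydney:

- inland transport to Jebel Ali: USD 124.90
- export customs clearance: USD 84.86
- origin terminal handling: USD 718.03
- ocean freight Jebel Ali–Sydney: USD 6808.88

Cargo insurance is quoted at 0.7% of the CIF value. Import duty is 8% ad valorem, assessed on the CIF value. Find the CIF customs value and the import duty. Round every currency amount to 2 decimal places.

Let C be the CIF value. C = EXW price + pre-shipment costs + freight + 0.7% × C
C − 0.7% × C = 388414.26 + 124.90 + 84.86 + 718.03 + 6808.88
0.993 × C = 396150.93
C = 396150.93 / 0.993 = 398943.53
Insurance premium = 0.7% × 398943.53 = 2792.60
Import duty = 398943.53 × 8% = 31915.48

CIF value: USD 398943.53; import duty: USD 31915.48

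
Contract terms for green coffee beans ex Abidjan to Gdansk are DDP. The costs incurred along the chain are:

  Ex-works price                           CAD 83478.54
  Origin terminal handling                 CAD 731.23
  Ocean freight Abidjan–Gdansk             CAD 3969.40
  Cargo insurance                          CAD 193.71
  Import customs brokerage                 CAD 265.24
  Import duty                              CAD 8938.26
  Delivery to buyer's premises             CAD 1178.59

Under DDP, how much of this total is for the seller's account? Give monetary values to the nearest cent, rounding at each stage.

Seller's account: CAD 98754.97

DDP: the seller bears all costs including import duty.
Seller's account: goods 83478.54 + origin terminal 731.23 + freight 3969.40 + insurance 193.71 + brokerage 265.24 + duty 8938.26 + delivery 1178.59 = 98754.97
Buyer's account: 0.00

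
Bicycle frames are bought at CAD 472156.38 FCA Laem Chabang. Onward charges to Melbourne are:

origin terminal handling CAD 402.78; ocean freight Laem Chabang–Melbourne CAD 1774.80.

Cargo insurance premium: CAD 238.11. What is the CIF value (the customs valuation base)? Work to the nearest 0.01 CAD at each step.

CIF = FCA price + pre-shipment costs + freight + insurance
CIF = 472156.38 + 402.78 + 1774.80 + 238.11 = 474572.07

CIF value: CAD 474572.07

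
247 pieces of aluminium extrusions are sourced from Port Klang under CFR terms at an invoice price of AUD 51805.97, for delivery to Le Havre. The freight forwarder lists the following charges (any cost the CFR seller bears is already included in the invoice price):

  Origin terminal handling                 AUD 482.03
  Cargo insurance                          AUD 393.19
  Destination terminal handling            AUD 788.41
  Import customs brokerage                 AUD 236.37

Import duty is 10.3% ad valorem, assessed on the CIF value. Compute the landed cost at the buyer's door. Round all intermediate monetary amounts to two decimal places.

Total landed cost: AUD 58600.45

CFR: the seller pays costs through ocean freight to the destination port, but not insurance.
Already in the invoice (seller's account under CFR): origin terminal — exclude.
CIF value = CFR price + insurance = 51805.97 + 393.19 = 52199.16
Import duty = 52199.16 × 10.3% = 5376.51
Buyer bears: insurance 393.19 + destination terminal 788.41 + brokerage 236.37 + duty 5376.51 = 6794.48
Landed cost = invoice 51805.97 + 6794.48 = 58600.45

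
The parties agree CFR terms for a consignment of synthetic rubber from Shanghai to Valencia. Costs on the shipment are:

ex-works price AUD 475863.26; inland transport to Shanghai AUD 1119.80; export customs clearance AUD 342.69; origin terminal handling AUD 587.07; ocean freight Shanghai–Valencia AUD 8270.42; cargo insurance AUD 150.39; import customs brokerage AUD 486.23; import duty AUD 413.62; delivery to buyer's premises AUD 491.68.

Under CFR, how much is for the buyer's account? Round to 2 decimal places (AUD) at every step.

CFR: the seller pays costs through ocean freight to the destination port, but not insurance.
Seller's account: goods 475863.26 + inland to port 1119.80 + export clearance 342.69 + origin terminal 587.07 + freight 8270.42 = 486183.24
Buyer's account: insurance 150.39 + brokerage 486.23 + duty 413.62 + delivery 491.68 = 1541.92

Buyer's account: AUD 1541.92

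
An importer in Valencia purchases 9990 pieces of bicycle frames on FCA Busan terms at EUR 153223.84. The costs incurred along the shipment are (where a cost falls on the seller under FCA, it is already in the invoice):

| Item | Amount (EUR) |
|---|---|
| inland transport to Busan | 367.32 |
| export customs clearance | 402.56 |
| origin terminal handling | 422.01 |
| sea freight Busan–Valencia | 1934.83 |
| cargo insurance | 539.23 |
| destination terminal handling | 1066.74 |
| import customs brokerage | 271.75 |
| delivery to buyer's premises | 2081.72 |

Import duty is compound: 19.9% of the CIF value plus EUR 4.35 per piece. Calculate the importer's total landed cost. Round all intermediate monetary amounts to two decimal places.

FCA: the seller delivers export-cleared goods to the carrier; the buyer bears costs from that point.
Already in the invoice (seller's account under FCA): inland to port, export clearance — exclude.
CIF value = FCA price + origin terminal + freight + insurance = 153223.84 + 422.01 + 1934.83 + 539.23 = 156119.91
Ad valorem component: 156119.91 × 19.9% = 31067.86
Specific component: 9990 × 4.35 = 43456.50
Import duty = 31067.86 + 43456.50 = 74524.36
Buyer bears: origin terminal 422.01 + freight 1934.83 + insurance 539.23 + destination terminal 1066.74 + brokerage 271.75 + delivery 2081.72 + duty 74524.36 = 80840.64
Landed cost = invoice 153223.84 + 80840.64 = 234064.48

Total landed cost: EUR 234064.48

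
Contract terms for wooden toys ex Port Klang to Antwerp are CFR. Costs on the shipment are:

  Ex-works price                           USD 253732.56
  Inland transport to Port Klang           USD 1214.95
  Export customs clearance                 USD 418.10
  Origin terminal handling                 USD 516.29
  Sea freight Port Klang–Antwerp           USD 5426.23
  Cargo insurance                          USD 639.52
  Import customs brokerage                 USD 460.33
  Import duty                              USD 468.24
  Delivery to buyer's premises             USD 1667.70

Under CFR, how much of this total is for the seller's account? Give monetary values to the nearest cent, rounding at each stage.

Seller's account: USD 261308.13

CFR: the seller pays costs through ocean freight to the destination port, but not insurance.
Seller's account: goods 253732.56 + inland to port 1214.95 + export clearance 418.10 + origin terminal 516.29 + freight 5426.23 = 261308.13
Buyer's account: insurance 639.52 + brokerage 460.33 + duty 468.24 + delivery 1667.70 = 3235.79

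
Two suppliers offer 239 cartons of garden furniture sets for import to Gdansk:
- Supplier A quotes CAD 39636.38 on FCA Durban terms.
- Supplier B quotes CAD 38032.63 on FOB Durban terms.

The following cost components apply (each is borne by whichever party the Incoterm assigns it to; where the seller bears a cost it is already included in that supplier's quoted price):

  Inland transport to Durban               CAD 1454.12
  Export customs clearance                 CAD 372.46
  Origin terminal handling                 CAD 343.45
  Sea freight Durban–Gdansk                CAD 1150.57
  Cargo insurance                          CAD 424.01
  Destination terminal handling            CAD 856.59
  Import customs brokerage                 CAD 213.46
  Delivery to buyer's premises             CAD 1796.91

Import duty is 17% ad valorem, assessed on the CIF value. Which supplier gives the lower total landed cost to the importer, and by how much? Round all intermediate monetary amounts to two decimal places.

Supplier B is cheaper by CAD 2278.22

Supplier A (FCA):
CIF value = FCA price + origin terminal + freight + insurance = 39636.38 + 343.45 + 1150.57 + 424.01 = 41554.41
Import duty = 41554.41 × 17% = 7064.25
Buyer bears (A): 343.45 + 1150.57 + 424.01 + 856.59 + 213.46 + 1796.91 = 4784.99
Landed cost (A) = invoice 39636.38 + 4784.99 + duty 7064.25 = 51485.62
Supplier B (FOB):
CIF value = FOB price + freight + insurance = 38032.63 + 1150.57 + 424.01 = 39607.21
Import duty = 39607.21 × 17% = 6733.23
Buyer bears (B): 1150.57 + 424.01 + 856.59 + 213.46 + 1796.91 = 4441.54
Landed cost (B) = invoice 38032.63 + 4441.54 + duty 6733.23 = 49207.40
Difference = |51485.62 − 49207.40| = 2278.22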